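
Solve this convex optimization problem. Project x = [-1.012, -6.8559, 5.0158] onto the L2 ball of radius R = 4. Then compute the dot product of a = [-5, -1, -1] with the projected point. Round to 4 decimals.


Step 1: Compute ||x|| (intermediates to 6 decimals).
||x|| = sqrt((-1.012)^2 + (-6.8559)^2 + 5.0158^2) = 8.554868
Step 2: Project.
Since ||x|| > R, scale = R/||x|| = 4/8.554868 = 0.46757, proj(x) = scale * x
proj(x) = [-0.473181, -3.205613, 2.345238]
Step 3: Dot product.
a^T * proj(x) = -5*(-0.473181) - 1*(-3.205613) - 1*2.345238 = 3.2263


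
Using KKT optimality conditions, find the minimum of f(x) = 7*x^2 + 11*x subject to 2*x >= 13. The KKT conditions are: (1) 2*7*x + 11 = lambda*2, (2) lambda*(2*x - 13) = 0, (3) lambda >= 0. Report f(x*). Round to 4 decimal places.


Step 1: Try lambda = 0 (constraint inactive).
x_unc = -11/(2*7) = -0.7857
Check: 2*-0.7857 = -1.5714 < 13 -- violated!
Step 2: Constraint must be active: 2*x = 13
x* = 13/2 = 6.5
lambda = (2*7*6.5 + 11)/2 = 51.0
Step 3: Compute optimal value.
f(x*) = 7*6.5^2 + 11*6.5 = 367.25


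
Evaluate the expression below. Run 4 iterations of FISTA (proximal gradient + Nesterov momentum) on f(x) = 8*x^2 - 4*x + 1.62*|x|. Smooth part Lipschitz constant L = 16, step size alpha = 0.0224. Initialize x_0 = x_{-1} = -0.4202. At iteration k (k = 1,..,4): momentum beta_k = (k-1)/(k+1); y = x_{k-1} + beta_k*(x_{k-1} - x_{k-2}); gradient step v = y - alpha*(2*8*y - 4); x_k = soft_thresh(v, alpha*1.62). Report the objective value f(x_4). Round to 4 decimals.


FISTA on f(x) = 8*x^2 - 4*x + 1.62*|x|
L = 16, alpha = 0.0224
Iteration 1: beta = 0.0, y = -0.4202 + 0.0*(-0.4202 + 0.4202) = -0.4202
  grad(y) = -10.7232, v = y - alpha*grad = -0.18
  prox(v) = soft_thresh(-0.18, 0.0363) = -0.1437
Iteration 2: beta = 0.3333, y = -0.1437 + 0.3333*(-0.1437 + 0.4202) = -0.0515
  grad(y) = -4.8248, v = y - alpha*grad = 0.0565
  prox(v) = soft_thresh(0.0565, 0.0363) = 0.0202
Iteration 3: beta = 0.5, y = 0.0202 + 0.5*(0.0202 + 0.1437) = 0.1022
  grad(y) = -2.3646, v = y - alpha*grad = 0.1552
  prox(v) = soft_thresh(0.1552, 0.0363) = 0.1189
Iteration 4: beta = 0.6, y = 0.1189 + 0.6*(0.1189 - 0.0202) = 0.1781
  grad(y) = -1.1507, v = y - alpha*grad = 0.2039
  prox(v) = soft_thresh(0.2039, 0.0363) = 0.1676
f(x_4) = 8*0.1676^2 - 4*0.1676 + 1.62*|0.1676| = -0.1742


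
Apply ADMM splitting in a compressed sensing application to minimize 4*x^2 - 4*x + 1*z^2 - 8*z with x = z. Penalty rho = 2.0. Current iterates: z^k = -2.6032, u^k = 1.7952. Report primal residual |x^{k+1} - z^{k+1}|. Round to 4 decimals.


ADMM iteration with rho = 2.0, z^k = -2.6032, u^k = 1.7952
Step 1: x-update.
Minimize 4*x^2 - 4*x + (2.0/2)*(x + 2.6032 + 1.7952)^2
FOC: (2*4 + 2.0)*x = 4 + 2.0*(-2.6032 - 1.7952)
x^{k+1} = -0.4797
Step 2: z-update.
Minimize 1*z^2 - 8*z + (2.0/2)*(-0.4797 - z + 1.7952)^2
FOC: (2*1 + 2.0)*z = 8 + 2.0*(-0.4797 + 1.7952)
z^{k+1} = 2.6578
Step 3: u-update.
u^{k+1} = 1.7952 - 0.4797 - 2.6578 = -1.3422
Step 4: Primal residual = |-0.4797 - 2.6578| = 3.1374


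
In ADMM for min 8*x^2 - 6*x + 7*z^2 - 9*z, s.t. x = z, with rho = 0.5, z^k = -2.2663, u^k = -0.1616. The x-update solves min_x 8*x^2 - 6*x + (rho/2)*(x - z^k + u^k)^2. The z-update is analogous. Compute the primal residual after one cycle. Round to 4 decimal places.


ADMM iteration with rho = 0.5, z^k = -2.2663, u^k = -0.1616
Step 1: x-update.
Minimize 8*x^2 - 6*x + (0.5/2)*(x + 2.2663 - 0.1616)^2
FOC: (2*8 + 0.5)*x = 6 + 0.5*(-2.2663 + 0.1616)
x^{k+1} = 0.2999
Step 2: z-update.
Minimize 7*z^2 - 9*z + (0.5/2)*(0.2999 - z - 0.1616)^2
FOC: (2*7 + 0.5)*z = 9 + 0.5*(0.2999 - 0.1616)
z^{k+1} = 0.6255
Step 3: u-update.
u^{k+1} = -0.1616 + 0.2999 - 0.6255 = -0.4872
Step 4: Primal residual = |0.2999 - 0.6255| = 0.3256


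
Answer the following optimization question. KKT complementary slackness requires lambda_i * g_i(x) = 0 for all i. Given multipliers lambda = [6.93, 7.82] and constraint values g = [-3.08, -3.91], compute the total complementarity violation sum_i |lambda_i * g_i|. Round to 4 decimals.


KKT complementary slackness check:
lambda_1 * g_1 = 6.93 * -3.08 = -21.3444
lambda_2 * g_2 = 7.82 * -3.91 = -30.5762
Total violation = 21.3444 + 30.5762 = 51.9206


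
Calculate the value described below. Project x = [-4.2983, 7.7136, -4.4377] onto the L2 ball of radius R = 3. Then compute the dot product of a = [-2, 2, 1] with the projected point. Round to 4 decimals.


Step 1: Compute ||x|| (intermediates to 6 decimals).
||x|| = sqrt((-4.2983)^2 + 7.7136^2 + (-4.4377)^2) = 9.882722
Step 2: Project.
Since ||x|| > R, scale = R/||x|| = 3/9.882722 = 0.30356, proj(x) = scale * x
proj(x) = [-1.304792, 2.34154, -1.347108]
Step 3: Dot product.
a^T * proj(x) = -2*(-1.304792) + 2*2.34154 + 1*(-1.347108) = 5.9456


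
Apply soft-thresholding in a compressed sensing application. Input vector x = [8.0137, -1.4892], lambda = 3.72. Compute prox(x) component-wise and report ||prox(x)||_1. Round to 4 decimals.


Soft-thresholding with lambda = 3.72:
prox(8.0137) = sign(8.0137)*max(|8.0137| - 3.72, 0) = 4.2937
prox(-1.4892) = sign(-1.4892)*max(|-1.4892| - 3.72, 0) = 0.0
prox(x) = [4.2937, 0.0]
||prox(x)||_1 = 4.2937 + 0.0 = 4.2937


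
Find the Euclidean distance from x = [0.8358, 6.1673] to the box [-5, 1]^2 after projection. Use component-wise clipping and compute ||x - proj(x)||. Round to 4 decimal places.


Project each component onto [-5, 1].
clip(0.8358) = 0.8358, clip(6.1673) = 1.0
Projection = [0.8358, 1.0]
Squared diffs: [0.0, 26.701]
Distance = sqrt(26.701) = 5.1673


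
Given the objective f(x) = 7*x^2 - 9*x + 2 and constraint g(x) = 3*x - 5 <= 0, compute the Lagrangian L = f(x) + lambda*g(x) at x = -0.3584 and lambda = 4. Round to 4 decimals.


Step 1: Evaluate f(x).
f(-0.3584) = 7*(-0.3584)^2 - 9*(-0.3584) + 2 = 6.1248
Step 2: Evaluate g(x).
g(-0.3584) = 3*-0.3584 - 5 = -6.0752
Step 3: Compute Lagrangian.
L = 6.1248 + 4*-6.0752 = -18.176


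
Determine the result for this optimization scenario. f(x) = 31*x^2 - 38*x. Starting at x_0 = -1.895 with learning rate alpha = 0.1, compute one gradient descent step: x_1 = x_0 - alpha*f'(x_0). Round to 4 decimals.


We compute the gradient at x_0 and apply the update.
f'(x) = 62*x - 38
f'(-1.895) = 62*-1.895 - 38 = -155.49
x_1 = -1.895 - 0.1*-155.49 = 13.654


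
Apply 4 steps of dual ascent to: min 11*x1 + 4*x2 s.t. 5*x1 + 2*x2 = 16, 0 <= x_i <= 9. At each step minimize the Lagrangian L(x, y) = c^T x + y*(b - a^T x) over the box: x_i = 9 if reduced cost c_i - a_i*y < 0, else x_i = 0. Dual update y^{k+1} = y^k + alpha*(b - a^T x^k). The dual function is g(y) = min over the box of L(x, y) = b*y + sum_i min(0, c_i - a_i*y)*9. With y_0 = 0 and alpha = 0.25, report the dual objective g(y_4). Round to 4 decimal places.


Dual ascent for LP: min 11*x1 + 4*x2, 5*x1 + 2*x2 = 16, 0 <= x_i <= 9
Step 1: y^k = 0.0, reduced costs: (11.0, 4.0)
  x^k = (0.0, 0.0), subgradient = b - a^T x = 16.0
  y^{k+1} = 0.0 + 0.25*16.0 = 4.0
Step 2: y^k = 4.0, reduced costs: (-9.0, -4.0)
  x^k = (9.0, 9.0), subgradient = b - a^T x = -47.0
  y^{k+1} = 4.0 + 0.25*-47.0 = -7.75
Step 3: y^k = -7.75, reduced costs: (49.75, 19.5)
  x^k = (0.0, 0.0), subgradient = b - a^T x = 16.0
  y^{k+1} = -7.75 + 0.25*16.0 = -3.75
Step 4: y^k = -3.75, reduced costs: (29.75, 11.5)
  x^k = (0.0, 0.0), subgradient = b - a^T x = 16.0
  y^{k+1} = -3.75 + 0.25*16.0 = 0.25
Dual objective at y_4 = 0.25: reduced costs (9.75, 3.5), box minimizer x = (0.0, 0.0)
g(y_4) = b*y + (c1 - a1*y)*x1 + (c2 - a2*y)*x2 = 16*0.25 + 9.75*0.0 + 3.5*0.0 = 4.0 + 0.0 + 0.0 = 4.0


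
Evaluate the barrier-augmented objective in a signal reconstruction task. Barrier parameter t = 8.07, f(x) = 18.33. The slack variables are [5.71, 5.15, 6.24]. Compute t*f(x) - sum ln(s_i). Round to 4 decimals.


Step 1: Compute log-barrier.
ln values: [1.7422, 1.639, 1.831]
phi = -(1.7422 + 1.639 + 1.831) = -5.2122
Step 2: Compute augmented objective.
t*f(x) = 8.07*18.33 = 147.9231
Total = 147.9231 - 5.2122 = 142.7109


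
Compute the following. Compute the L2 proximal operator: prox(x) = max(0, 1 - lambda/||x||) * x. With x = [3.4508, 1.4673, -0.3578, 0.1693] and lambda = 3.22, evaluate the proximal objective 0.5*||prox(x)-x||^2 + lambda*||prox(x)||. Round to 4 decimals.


Step 1: Compute ||x||.
||x|| = 3.7706
Step 2: Compute scaling factor.
scale = max(0, 1 - 3.22/3.7706) = 0.146
Step 3: prox(x) = [0.5039, 0.2143, -0.0523, 0.0247]
||prox(x)|| = 0.5506
Step 4: Proximal objective.
0.5*||prox-x||^2 = 5.1842
lambda*||prox|| = 1.7729
Total = 6.9572


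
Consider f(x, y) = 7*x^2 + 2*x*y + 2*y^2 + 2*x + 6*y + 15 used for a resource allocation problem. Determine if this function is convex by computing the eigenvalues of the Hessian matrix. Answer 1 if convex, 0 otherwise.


The Hessian of f(x,y) = 7*x^2 + 2*x*y + 2*y^2 + 2*x + 6*y + 15 is:
H = [[14, 2], [2, 4]]
Trace = 14 + 4 = 18
Determinant = 14*4 - (2)^2 = 52
Discriminant = (18)^2 - 4*52 = 116.0
Eigenvalues: lambda_1 = 3.6148, lambda_2 = 14.3852
The function is convex.

1


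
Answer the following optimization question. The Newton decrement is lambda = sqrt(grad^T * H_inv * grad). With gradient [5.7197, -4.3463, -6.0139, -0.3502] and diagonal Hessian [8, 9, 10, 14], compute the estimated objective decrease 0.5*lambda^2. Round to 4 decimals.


Step 1: H is diagonal, so H^(-1) * g = [0.715, -0.4829, -0.6014, -0.025].
Step 2: g^T H^(-1) g = sum_i g_i^2 / H_ii
  = (5.7197)^2/8 + (-4.3463)^2/9 + (-6.0139)^2/10 + (-0.3502)^2/14
  = 4.0894 + 2.0989 + 3.6167 + 0.0088 = 9.8138
Step 3: Objective decrease = 0.5 * g^T H^(-1) g = 4.9069


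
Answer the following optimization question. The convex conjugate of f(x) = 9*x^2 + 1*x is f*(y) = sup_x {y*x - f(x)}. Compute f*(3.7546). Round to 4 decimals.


f*(y) = sup_x {y*x - a*x^2 - b*x} = sup_x {(y-b)*x - a*x^2}
FOC: (y - b) - 2a*x = 0 => x* = (y - b)/(2a)
x* = (3.7546 - 1)/(2*9) = 0.153
f*(3.7546) = (y-b)^2/(4a) = (3.7546 - 1)^2/(4*9)
= 7.5878/36 = 0.2108


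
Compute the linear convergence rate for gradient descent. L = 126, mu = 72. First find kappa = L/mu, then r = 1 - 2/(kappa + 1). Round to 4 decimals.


Step 1: Compute the condition number.
kappa = L/mu = 126/72 = 1.75
Step 2: Compute the convergence rate.
r = 1 - 2/(kappa + 1) = 1 - 2*mu/(L + mu) = (L - mu)/(L + mu) = 54/198 = 0.2727


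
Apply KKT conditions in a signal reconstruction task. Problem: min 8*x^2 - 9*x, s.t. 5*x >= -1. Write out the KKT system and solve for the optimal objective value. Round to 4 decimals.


Step 1: Try lambda = 0 (constraint inactive).
Stationarity: 2*8*x - 9 = 0
x* = 9/(2*8) = 0.5625
Check constraint: 5*0.5625 = 2.8125 >= -1 -- satisfied.
Step 2: Compute optimal value.
f(x*) = 8*0.5625^2 - 9*0.5625 = -2.5313


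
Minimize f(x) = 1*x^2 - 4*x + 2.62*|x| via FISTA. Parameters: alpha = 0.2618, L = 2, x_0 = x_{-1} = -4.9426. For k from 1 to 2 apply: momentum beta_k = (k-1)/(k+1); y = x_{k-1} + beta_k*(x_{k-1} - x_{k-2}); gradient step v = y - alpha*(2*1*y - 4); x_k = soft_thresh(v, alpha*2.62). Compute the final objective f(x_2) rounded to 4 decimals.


FISTA on f(x) = 1*x^2 - 4*x + 2.62*|x|
L = 2, alpha = 0.2618
Iteration 1: beta = 0.0, y = -4.9426 + 0.0*(-4.9426 + 4.9426) = -4.9426
  grad(y) = -13.8852, v = y - alpha*grad = -1.3075
  prox(v) = soft_thresh(-1.3075, 0.6859) = -0.6215
Iteration 2: beta = 0.3333, y = -0.6215 + 0.3333*(-0.6215 + 4.9426) = 0.8188
  grad(y) = -2.3624, v = y - alpha*grad = 1.4373
  prox(v) = soft_thresh(1.4373, 0.6859) = 0.7514
f(x_2) = 1*0.7514^2 - 4*0.7514 + 2.62*|0.7514| = -0.4723


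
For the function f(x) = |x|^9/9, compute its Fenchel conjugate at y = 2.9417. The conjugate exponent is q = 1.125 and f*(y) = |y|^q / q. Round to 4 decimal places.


The conjugate exponent q satisfies 1/p + 1/q = 1.
p = 9, so q = 9/(9 - 1) = 1.125
|y|^q = 2.9417^1.125 = 3.3665
f*(2.9417) = 3.3665 / 1.125 = 2.9924


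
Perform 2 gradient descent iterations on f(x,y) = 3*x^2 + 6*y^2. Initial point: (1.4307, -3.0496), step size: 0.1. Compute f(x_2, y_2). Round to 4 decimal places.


Gradient descent on f(x,y) = 3*x^2 + 6*y^2.
Starting point: (1.4307, -3.0496), alpha = 0.1
Step 1: grad_x = 2*3*1.4307 = 8.5842, grad_y = 2*6*-3.0496 = -36.5952
  x_1 = 1.4307 - 0.1*8.5842 = 0.5723
  y_1 = -3.0496 - 0.1*-36.5952 = 0.6099
Step 2: grad_x = 2*3*0.5723 = 3.4337, grad_y = 2*6*0.6099 = 7.319
  x_2 = 0.5723 - 0.1*3.4337 = 0.2289
  y_2 = 0.6099 - 0.1*7.319 = -0.122
f(0.2289, -0.122) = 3*0.2289^2 + 6*(-0.122)^2 = 0.2465


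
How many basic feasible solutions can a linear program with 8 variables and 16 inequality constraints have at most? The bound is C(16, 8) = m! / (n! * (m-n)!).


Each vertex corresponds to some choice of n active constraints out of m, so the number of vertices is at most C(m, n) = m! / (n!(m-n)!).
m = 16, n = 8
Numerator: 16 * 15 * 14 * 13 * 12 * 11 * 10 * 9
Denominator: 8! = 40320
C(16, 8) = 12870


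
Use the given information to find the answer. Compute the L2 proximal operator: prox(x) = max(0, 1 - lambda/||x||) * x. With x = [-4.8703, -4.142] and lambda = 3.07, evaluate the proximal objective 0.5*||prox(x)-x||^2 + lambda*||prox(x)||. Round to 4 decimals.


Step 1: Compute ||x||.
||x|| = 6.3934
Step 2: Compute scaling factor.
scale = max(0, 1 - 3.07/6.3934) = 0.5198
Step 3: prox(x) = [-2.5317, -2.1531]
||prox(x)|| = 3.3234
Step 4: Proximal objective.
0.5*||prox-x||^2 = 4.7125
lambda*||prox|| = 10.2028
Total = 14.9154


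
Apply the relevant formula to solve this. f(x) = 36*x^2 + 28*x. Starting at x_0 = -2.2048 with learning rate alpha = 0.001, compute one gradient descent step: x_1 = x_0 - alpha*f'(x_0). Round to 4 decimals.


We compute the gradient at x_0 and apply the update.
f'(x) = 72*x + 28
f'(-2.2048) = 72*-2.2048 + 28 = -130.7456
x_1 = -2.2048 - 0.001*-130.7456 = -2.0741


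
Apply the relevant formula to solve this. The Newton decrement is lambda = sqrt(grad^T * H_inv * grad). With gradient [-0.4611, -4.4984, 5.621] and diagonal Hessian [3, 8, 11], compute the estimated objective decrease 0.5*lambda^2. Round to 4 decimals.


Step 1: H is diagonal, so H^(-1) * g = [-0.1537, -0.5623, 0.511].
Step 2: g^T H^(-1) g = sum_i g_i^2 / H_ii
  = (-0.4611)^2/3 + (-4.4984)^2/8 + (5.621)^2/11
  = 0.0709 + 2.5295 + 2.8723 = 5.4727
Step 3: Objective decrease = 0.5 * g^T H^(-1) g = 2.7363


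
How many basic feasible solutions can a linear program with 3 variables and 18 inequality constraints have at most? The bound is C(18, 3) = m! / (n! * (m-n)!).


Each vertex corresponds to some choice of n active constraints out of m, so the number of vertices is at most C(m, n) = m! / (n!(m-n)!).
m = 18, n = 3
Numerator: 18 * 17 * 16
Denominator: 3! = 6
C(18, 3) = 816


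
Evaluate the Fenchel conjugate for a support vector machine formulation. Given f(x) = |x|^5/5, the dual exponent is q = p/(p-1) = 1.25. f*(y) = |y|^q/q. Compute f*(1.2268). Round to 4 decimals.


The conjugate exponent q satisfies 1/p + 1/q = 1.
p = 5, so q = 5/(5 - 1) = 1.25
|y|^q = 1.2268^1.25 = 1.2911
f*(1.2268) = 1.2911 / 1.25 = 1.0329


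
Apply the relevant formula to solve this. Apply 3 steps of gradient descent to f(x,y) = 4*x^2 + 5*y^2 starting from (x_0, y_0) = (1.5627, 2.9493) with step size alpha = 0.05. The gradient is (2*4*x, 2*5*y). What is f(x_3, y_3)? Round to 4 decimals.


Gradient descent on f(x,y) = 4*x^2 + 5*y^2.
Starting point: (1.5627, 2.9493), alpha = 0.05
Step 1: grad_x = 2*4*1.5627 = 12.5016, grad_y = 2*5*2.9493 = 29.493
  x_1 = 1.5627 - 0.05*12.5016 = 0.9376
  y_1 = 2.9493 - 0.05*29.493 = 1.4747
Step 2: grad_x = 2*4*0.9376 = 7.501, grad_y = 2*5*1.4747 = 14.7465
  x_2 = 0.9376 - 0.05*7.501 = 0.5626
  y_2 = 1.4747 - 0.05*14.7465 = 0.7373
Step 3: grad_x = 2*4*0.5626 = 4.5006, grad_y = 2*5*0.7373 = 7.3733
  x_3 = 0.5626 - 0.05*4.5006 = 0.3375
  y_3 = 0.7373 - 0.05*7.3733 = 0.3687
f(0.3375, 0.3687) = 4*0.3375^2 + 5*0.3687^2 = 1.1353


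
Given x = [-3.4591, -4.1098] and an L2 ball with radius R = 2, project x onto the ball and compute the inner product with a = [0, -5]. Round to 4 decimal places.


Step 1: Compute ||x|| (intermediates to 6 decimals).
||x|| = sqrt((-3.4591)^2 + (-4.1098)^2) = 5.371762
Step 2: Project.
Since ||x|| > R, scale = R/||x|| = 2/5.371762 = 0.372317, proj(x) = scale * x
proj(x) = [-1.287882, -1.530148]
Step 3: Dot product.
a^T * proj(x) = 0*(-1.287882) - 5*(-1.530148) = 7.6507


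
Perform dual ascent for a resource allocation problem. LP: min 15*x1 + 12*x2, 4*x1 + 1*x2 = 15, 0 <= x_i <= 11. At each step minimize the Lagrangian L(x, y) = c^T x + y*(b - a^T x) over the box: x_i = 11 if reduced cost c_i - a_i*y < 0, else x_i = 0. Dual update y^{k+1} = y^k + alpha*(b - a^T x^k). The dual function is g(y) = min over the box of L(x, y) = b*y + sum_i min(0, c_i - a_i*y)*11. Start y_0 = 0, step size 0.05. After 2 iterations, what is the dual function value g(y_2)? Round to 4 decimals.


Dual ascent for LP: min 15*x1 + 12*x2, 4*x1 + 1*x2 = 15, 0 <= x_i <= 11
Step 1: y^k = 0.0, reduced costs: (15.0, 12.0)
  x^k = (0.0, 0.0), subgradient = b - a^T x = 15.0
  y^{k+1} = 0.0 + 0.05*15.0 = 0.75
Step 2: y^k = 0.75, reduced costs: (12.0, 11.25)
  x^k = (0.0, 0.0), subgradient = b - a^T x = 15.0
  y^{k+1} = 0.75 + 0.05*15.0 = 1.5
Dual objective at y_2 = 1.5: reduced costs (9.0, 10.5), box minimizer x = (0.0, 0.0)
g(y_2) = b*y + (c1 - a1*y)*x1 + (c2 - a2*y)*x2 = 15*1.5 + 9.0*0.0 + 10.5*0.0 = 22.5 + 0.0 + 0.0 = 22.5


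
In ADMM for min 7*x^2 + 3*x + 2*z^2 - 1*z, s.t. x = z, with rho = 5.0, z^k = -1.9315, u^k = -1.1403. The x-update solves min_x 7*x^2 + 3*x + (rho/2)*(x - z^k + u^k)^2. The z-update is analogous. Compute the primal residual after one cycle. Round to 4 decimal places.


ADMM iteration with rho = 5.0, z^k = -1.9315, u^k = -1.1403
Step 1: x-update.
Minimize 7*x^2 + 3*x + (5.0/2)*(x + 1.9315 - 1.1403)^2
FOC: (2*7 + 5.0)*x = -3 + 5.0*(-1.9315 + 1.1403)
x^{k+1} = -0.3661
Step 2: z-update.
Minimize 2*z^2 - 1*z + (5.0/2)*(-0.3661 - z - 1.1403)^2
FOC: (2*2 + 5.0)*z = 1 + 5.0*(-0.3661 - 1.1403)
z^{k+1} = -0.7258
Step 3: u-update.
u^{k+1} = -1.1403 - 0.3661 + 0.7258 = -0.7806
Step 4: Primal residual = |-0.3661 + 0.7258| = 0.3597


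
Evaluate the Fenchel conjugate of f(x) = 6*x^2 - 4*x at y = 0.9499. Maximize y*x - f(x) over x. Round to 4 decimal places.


f*(y) = sup_x {y*x - a*x^2 - b*x} = sup_x {(y-b)*x - a*x^2}
FOC: (y - b) - 2a*x = 0 => x* = (y - b)/(2a)
x* = (0.9499 + 4)/(2*6) = 0.4125
f*(0.9499) = (y-b)^2/(4a) = (0.9499 + 4)^2/(4*6)
= 24.5015/24 = 1.0209


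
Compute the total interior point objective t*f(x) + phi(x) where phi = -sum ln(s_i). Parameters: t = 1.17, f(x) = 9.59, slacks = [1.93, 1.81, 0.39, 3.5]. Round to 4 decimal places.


Step 1: Compute log-barrier.
ln values: [0.6575, 0.5933, -0.9416, 1.2528]
phi = -(0.6575 + 0.5933 - 0.9416 + 1.2528) = -1.562
Step 2: Compute augmented objective.
t*f(x) = 1.17*9.59 = 11.2203
Total = 11.2203 - 1.562 = 9.6583


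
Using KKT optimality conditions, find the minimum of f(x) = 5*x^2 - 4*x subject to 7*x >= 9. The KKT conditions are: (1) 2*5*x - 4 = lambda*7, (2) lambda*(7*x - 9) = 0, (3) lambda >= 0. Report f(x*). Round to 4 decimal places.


Step 1: Try lambda = 0 (constraint inactive).
x_unc = 4/(2*5) = 0.4
Check: 7*0.4 = 2.8 < 9 -- violated!
Step 2: Constraint must be active: 7*x = 9
x* = 9/7 = 1.2857 (rounded; the exact value 9/7 is used below)
lambda = (2*5*(9/7) - 4)/7 = 1.2653
Step 3: Compute optimal value.
f(x*) = 5*(9/7)^2 - 4*(9/7) = 3.1224


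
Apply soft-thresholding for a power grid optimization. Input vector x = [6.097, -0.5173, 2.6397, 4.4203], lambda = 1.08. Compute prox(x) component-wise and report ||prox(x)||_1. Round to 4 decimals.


Soft-thresholding with lambda = 1.08:
prox(6.097) = sign(6.097)*max(|6.097| - 1.08, 0) = 5.017
prox(-0.5173) = sign(-0.5173)*max(|-0.5173| - 1.08, 0) = 0.0
prox(2.6397) = sign(2.6397)*max(|2.6397| - 1.08, 0) = 1.5597
prox(4.4203) = sign(4.4203)*max(|4.4203| - 1.08, 0) = 3.3403
prox(x) = [5.017, 0.0, 1.5597, 3.3403]
||prox(x)||_1 = 5.017 + 0.0 + 1.5597 + 3.3403 = 9.917


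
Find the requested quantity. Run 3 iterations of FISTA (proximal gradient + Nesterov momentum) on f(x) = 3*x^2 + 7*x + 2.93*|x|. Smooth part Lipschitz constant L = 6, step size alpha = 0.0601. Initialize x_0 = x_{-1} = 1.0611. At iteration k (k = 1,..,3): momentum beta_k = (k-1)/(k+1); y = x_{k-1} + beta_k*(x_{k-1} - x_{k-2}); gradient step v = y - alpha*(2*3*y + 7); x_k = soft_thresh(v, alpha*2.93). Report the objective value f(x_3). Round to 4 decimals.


FISTA on f(x) = 3*x^2 + 7*x + 2.93*|x|
L = 6, alpha = 0.0601
Iteration 1: beta = 0.0, y = 1.0611 + 0.0*(1.0611 - 1.0611) = 1.0611
  grad(y) = 13.3666, v = y - alpha*grad = 0.2578
  prox(v) = soft_thresh(0.2578, 0.1761) = 0.0817
Iteration 2: beta = 0.3333, y = 0.0817 + 0.3333*(0.0817 - 1.0611) = -0.2448
  grad(y) = 5.5312, v = y - alpha*grad = -0.5772
  prox(v) = soft_thresh(-0.5772, 0.1761) = -0.4011
Iteration 3: beta = 0.5, y = -0.4011 + 0.5*(-0.4011 - 0.0817) = -0.6425
  grad(y) = 3.1448, v = y - alpha*grad = -0.8315
  prox(v) = soft_thresh(-0.8315, 0.1761) = -0.6554
f(x_3) = 3*(-0.6554)^2 + 7*(-0.6554) + 2.93*|-0.6554| = -1.3788


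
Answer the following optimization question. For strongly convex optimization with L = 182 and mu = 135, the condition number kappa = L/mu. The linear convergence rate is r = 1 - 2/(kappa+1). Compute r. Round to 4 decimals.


Step 1: Compute the condition number.
kappa = L/mu = 182/135 = 1.3481
Step 2: Compute the convergence rate.
r = 1 - 2/(kappa + 1) = 1 - 2*mu/(L + mu) = (L - mu)/(L + mu) = 47/317 = 0.1483


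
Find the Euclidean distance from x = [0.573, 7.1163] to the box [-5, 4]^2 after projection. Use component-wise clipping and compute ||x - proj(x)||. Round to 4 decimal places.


Project each component onto [-5, 4].
clip(0.573) = 0.573, clip(7.1163) = 4.0
Projection = [0.573, 4.0]
Squared diffs: [0.0, 9.7113]
Distance = sqrt(9.7113) = 3.1163


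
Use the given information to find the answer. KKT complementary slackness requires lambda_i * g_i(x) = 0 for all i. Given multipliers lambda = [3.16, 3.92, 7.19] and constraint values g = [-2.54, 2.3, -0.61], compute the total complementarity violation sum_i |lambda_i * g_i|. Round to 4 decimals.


KKT complementary slackness check:
lambda_1 * g_1 = 3.16 * -2.54 = -8.0264
lambda_2 * g_2 = 3.92 * 2.3 = 9.016
lambda_3 * g_3 = 7.19 * -0.61 = -4.3859
Total violation = 8.0264 + 9.016 + 4.3859 = 21.4283


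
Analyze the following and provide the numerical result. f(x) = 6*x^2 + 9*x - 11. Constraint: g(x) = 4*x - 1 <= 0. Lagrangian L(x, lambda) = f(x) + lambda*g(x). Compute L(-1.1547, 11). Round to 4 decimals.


Step 1: Evaluate f(x).
f(-1.1547) = 6*(-1.1547)^2 + 9*(-1.1547) - 11 = -13.3923
Step 2: Evaluate g(x).
g(-1.1547) = 4*-1.1547 - 1 = -5.6188
Step 3: Compute Lagrangian.
L = -13.3923 + 11*-5.6188 = -75.1991


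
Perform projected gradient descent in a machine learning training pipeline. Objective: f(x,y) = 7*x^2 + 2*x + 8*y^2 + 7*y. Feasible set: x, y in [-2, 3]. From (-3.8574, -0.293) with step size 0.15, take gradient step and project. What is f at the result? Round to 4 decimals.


Step 1: Compute gradient at (-3.8574, -0.293).
grad_x = 2*7*-3.8574 + 2 = -52.0036
grad_y = 2*8*-0.293 + 7 = 2.312
Step 2: Gradient step.
x_raw = -3.8574 - 0.15*-52.0036 = 3.9431
y_raw = -0.293 - 0.15*2.312 = -0.6398
Step 3: Project onto [-2, 3].
x_proj = clip(3.9431) = 3.0
y_proj = clip(-0.6398) = -0.6398
Step 4: Evaluate f.
f(3.0, -0.6398) = 67.7962


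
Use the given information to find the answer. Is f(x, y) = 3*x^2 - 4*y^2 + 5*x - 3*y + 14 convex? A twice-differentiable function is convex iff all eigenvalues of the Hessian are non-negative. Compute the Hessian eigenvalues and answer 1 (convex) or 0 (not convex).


The Hessian of f(x,y) = 3*x^2 - 4*y^2 + 5*x - 3*y + 14 is:
H = [[6, 0], [0, -8]]
Trace = 6 - 8 = -2
Determinant = 6*-8 - (0)^2 = -48
Discriminant = (-2)^2 - 4*-48 = 196.0
Eigenvalues: lambda_1 = -8.0, lambda_2 = 6.0
The function is not convex.

0


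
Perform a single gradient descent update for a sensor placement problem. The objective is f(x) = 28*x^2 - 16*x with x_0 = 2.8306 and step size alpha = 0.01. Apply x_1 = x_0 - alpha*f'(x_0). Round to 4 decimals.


We compute the gradient at x_0 and apply the update.
f'(x) = 56*x - 16
f'(2.8306) = 56*2.8306 - 16 = 142.5136
x_1 = 2.8306 - 0.01*142.5136 = 1.4055


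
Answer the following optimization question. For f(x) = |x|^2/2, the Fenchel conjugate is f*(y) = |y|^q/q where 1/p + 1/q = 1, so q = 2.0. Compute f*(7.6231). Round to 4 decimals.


The conjugate exponent q satisfies 1/p + 1/q = 1.
p = 2, so q = 2/(2 - 1) = 2.0
|y|^q = 7.6231^2.0 = 58.1117
f*(7.6231) = 58.1117 / 2.0 = 29.0558


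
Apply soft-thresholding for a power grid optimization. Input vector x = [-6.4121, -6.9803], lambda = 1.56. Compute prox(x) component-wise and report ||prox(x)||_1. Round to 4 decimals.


Soft-thresholding with lambda = 1.56:
prox(-6.4121) = sign(-6.4121)*max(|-6.4121| - 1.56, 0) = -4.8521
prox(-6.9803) = sign(-6.9803)*max(|-6.9803| - 1.56, 0) = -5.4203
prox(x) = [-4.8521, -5.4203]
||prox(x)||_1 = 4.8521 + 5.4203 = 10.2724


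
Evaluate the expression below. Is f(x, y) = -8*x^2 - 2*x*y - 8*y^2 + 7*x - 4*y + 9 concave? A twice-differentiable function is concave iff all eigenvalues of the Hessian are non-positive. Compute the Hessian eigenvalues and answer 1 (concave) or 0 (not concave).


The Hessian of f(x,y) = -8*x^2 - 2*x*y - 8*y^2 + 7*x - 4*y + 9 is:
H = [[-16, -2], [-2, -16]]
Trace = -16 - 16 = -32
Determinant = -16*-16 - (-2)^2 = 252
Discriminant = (-32)^2 - 4*252 = 16.0
Eigenvalues: lambda_1 = -18.0, lambda_2 = -14.0
The function is concave.

1


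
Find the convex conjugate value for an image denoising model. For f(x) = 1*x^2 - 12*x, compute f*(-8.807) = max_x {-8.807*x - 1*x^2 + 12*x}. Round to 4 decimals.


f*(y) = sup_x {y*x - a*x^2 - b*x} = sup_x {(y-b)*x - a*x^2}
FOC: (y - b) - 2a*x = 0 => x* = (y - b)/(2a)
x* = (-8.807 + 12)/(2*1) = 1.5965
f*(-8.807) = (y-b)^2/(4a) = (-8.807 + 12)^2/(4*1)
= 10.1952/4 = 2.5488


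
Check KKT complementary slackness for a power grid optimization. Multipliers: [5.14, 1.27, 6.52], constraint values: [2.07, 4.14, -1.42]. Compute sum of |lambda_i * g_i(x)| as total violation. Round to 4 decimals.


KKT complementary slackness check:
lambda_1 * g_1 = 5.14 * 2.07 = 10.6398
lambda_2 * g_2 = 1.27 * 4.14 = 5.2578
lambda_3 * g_3 = 6.52 * -1.42 = -9.2584
Total violation = 10.6398 + 5.2578 + 9.2584 = 25.156


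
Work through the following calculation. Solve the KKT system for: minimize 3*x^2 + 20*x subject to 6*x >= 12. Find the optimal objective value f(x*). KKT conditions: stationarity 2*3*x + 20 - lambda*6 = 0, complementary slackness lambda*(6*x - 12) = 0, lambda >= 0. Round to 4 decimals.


Step 1: Try lambda = 0 (constraint inactive).
x_unc = -20/(2*3) = -3.3333
Check: 6*-3.3333 = -19.9998 < 12 -- violated!
Step 2: Constraint must be active: 6*x = 12
x* = 12/6 = 2.0
lambda = (2*3*2.0 + 20)/6 = 5.3333
Step 3: Compute optimal value.
f(x*) = 3*2.0^2 + 20*2.0 = 52.0


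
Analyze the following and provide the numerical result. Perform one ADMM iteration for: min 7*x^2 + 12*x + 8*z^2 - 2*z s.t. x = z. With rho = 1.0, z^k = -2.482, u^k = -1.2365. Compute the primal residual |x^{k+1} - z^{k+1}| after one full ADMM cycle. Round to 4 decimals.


ADMM iteration with rho = 1.0, z^k = -2.482, u^k = -1.2365
Step 1: x-update.
Minimize 7*x^2 + 12*x + (1.0/2)*(x + 2.482 - 1.2365)^2
FOC: (2*7 + 1.0)*x = -12 + 1.0*(-2.482 + 1.2365)
x^{k+1} = -0.883
Step 2: z-update.
Minimize 8*z^2 - 2*z + (1.0/2)*(-0.883 - z - 1.2365)^2
FOC: (2*8 + 1.0)*z = 2 + 1.0*(-0.883 - 1.2365)
z^{k+1} = -0.007
Step 3: u-update.
u^{k+1} = -1.2365 - 0.883 + 0.007 = -2.1125
Step 4: Primal residual = |-0.883 + 0.007| = 0.876


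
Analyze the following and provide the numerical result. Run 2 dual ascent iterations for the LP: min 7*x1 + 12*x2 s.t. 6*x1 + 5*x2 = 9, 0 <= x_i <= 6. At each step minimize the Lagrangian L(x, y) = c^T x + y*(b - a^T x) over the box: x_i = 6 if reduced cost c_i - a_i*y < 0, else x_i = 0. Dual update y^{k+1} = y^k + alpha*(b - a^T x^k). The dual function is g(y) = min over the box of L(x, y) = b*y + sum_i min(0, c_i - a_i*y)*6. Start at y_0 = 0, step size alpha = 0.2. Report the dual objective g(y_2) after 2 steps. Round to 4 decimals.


Dual ascent for LP: min 7*x1 + 12*x2, 6*x1 + 5*x2 = 9, 0 <= x_i <= 6
Step 1: y^k = 0.0, reduced costs: (7.0, 12.0)
  x^k = (0.0, 0.0), subgradient = b - a^T x = 9.0
  y^{k+1} = 0.0 + 0.2*9.0 = 1.8
Step 2: y^k = 1.8, reduced costs: (-3.8, 3.0)
  x^k = (6.0, 0.0), subgradient = b - a^T x = -27.0
  y^{k+1} = 1.8 + 0.2*-27.0 = -3.6
Dual objective at y_2 = -3.6: reduced costs (28.6, 30.0), box minimizer x = (0.0, 0.0)
g(y_2) = b*y + (c1 - a1*y)*x1 + (c2 - a2*y)*x2 = 9*(-3.6) + 28.6*0.0 + 30.0*0.0 = -32.4 + 0.0 + 0.0 = -32.4


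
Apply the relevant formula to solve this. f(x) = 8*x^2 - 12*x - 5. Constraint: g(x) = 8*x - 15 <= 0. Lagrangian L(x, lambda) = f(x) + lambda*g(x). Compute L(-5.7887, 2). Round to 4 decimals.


Step 1: Evaluate f(x).
f(-5.7887) = 8*(-5.7887)^2 - 12*(-5.7887) - 5 = 332.5368
Step 2: Evaluate g(x).
g(-5.7887) = 8*-5.7887 - 15 = -61.3096
Step 3: Compute Lagrangian.
L = 332.5368 + 2*-61.3096 = 209.9176


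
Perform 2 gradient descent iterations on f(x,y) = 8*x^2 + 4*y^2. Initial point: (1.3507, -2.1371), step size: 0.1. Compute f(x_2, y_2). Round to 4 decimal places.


Gradient descent on f(x,y) = 8*x^2 + 4*y^2.
Starting point: (1.3507, -2.1371), alpha = 0.1
Step 1: grad_x = 2*8*1.3507 = 21.6112, grad_y = 2*4*-2.1371 = -17.0968
  x_1 = 1.3507 - 0.1*21.6112 = -0.8104
  y_1 = -2.1371 - 0.1*-17.0968 = -0.4274
Step 2: grad_x = 2*8*-0.8104 = -12.9667, grad_y = 2*4*-0.4274 = -3.4194
  x_2 = -0.8104 - 0.1*-12.9667 = 0.4863
  y_2 = -0.4274 - 0.1*-3.4194 = -0.0855
f(0.4863, -0.0855) = 8*0.4863^2 + 4*(-0.0855)^2 = 1.9208


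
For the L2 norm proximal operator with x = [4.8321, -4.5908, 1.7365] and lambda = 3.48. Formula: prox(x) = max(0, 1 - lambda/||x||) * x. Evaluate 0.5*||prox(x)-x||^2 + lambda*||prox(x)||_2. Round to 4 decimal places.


Step 1: Compute ||x||.
||x|| = 6.8877
Step 2: Compute scaling factor.
scale = max(0, 1 - 3.48/6.8877) = 0.4947
Step 3: prox(x) = [2.3907, -2.2713, 0.8591]
||prox(x)|| = 3.4077
Step 4: Proximal objective.
0.5*||prox-x||^2 = 6.0552
lambda*||prox|| = 11.8588
Total = 17.9139


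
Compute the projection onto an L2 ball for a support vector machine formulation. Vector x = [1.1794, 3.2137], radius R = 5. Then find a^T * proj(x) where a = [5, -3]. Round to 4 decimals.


Step 1: Compute ||x|| (intermediates to 6 decimals).
||x|| = sqrt(1.1794^2 + 3.2137^2) = 3.423281
Step 2: Project.
Since ||x|| <= R, proj = x (no scaling needed).
proj(x) = [1.1794, 3.2137]
Step 3: Dot product.
a^T * proj(x) = 5*1.1794 - 3*3.2137 = -3.7441


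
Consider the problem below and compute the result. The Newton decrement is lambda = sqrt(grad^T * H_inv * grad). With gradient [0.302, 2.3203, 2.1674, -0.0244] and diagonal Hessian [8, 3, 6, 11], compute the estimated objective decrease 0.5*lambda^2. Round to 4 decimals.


Step 1: H is diagonal, so H^(-1) * g = [0.0378, 0.7734, 0.3612, -0.0022].
Step 2: g^T H^(-1) g = sum_i g_i^2 / H_ii
  = (0.302)^2/8 + (2.3203)^2/3 + (2.1674)^2/6 + (-0.0244)^2/11
  = 0.0114 + 1.7946 + 0.7829 + 0.0001 = 2.589
Step 3: Objective decrease = 0.5 * g^T H^(-1) g = 1.2945


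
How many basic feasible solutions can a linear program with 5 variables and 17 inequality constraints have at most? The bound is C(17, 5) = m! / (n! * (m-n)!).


Each vertex corresponds to some choice of n active constraints out of m, so the number of vertices is at most C(m, n) = m! / (n!(m-n)!).
m = 17, n = 5
Numerator: 17 * 16 * 15 * 14 * 13
Denominator: 5! = 120
C(17, 5) = 6188


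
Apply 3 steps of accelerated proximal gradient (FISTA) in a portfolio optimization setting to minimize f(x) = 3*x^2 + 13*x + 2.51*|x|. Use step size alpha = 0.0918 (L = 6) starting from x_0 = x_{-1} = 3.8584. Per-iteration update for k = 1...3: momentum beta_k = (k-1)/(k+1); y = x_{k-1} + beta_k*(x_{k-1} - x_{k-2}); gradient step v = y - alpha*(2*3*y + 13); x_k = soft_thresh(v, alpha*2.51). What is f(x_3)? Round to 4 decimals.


FISTA on f(x) = 3*x^2 + 13*x + 2.51*|x|
L = 6, alpha = 0.0918
Iteration 1: beta = 0.0, y = 3.8584 + 0.0*(3.8584 - 3.8584) = 3.8584
  grad(y) = 36.1504, v = y - alpha*grad = 0.5398
  prox(v) = soft_thresh(0.5398, 0.2304) = 0.3094
Iteration 2: beta = 0.3333, y = 0.3094 + 0.3333*(0.3094 - 3.8584) = -0.8736
  grad(y) = 7.7582, v = y - alpha*grad = -1.5858
  prox(v) = soft_thresh(-1.5858, 0.2304) = -1.3554
Iteration 3: beta = 0.5, y = -1.3554 + 0.5*(-1.3554 - 0.3094) = -2.1878
  grad(y) = -0.1269, v = y - alpha*grad = -2.1762
  prox(v) = soft_thresh(-2.1762, 0.2304) = -1.9457
f(x_3) = 3*(-1.9457)^2 + 13*(-1.9457) + 2.51*|-1.9457| = -9.0531


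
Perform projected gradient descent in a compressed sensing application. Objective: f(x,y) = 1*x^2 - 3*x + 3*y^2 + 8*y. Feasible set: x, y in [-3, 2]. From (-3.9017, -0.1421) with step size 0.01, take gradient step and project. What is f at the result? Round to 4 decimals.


Step 1: Compute gradient at (-3.9017, -0.1421).
grad_x = 2*1*-3.9017 - 3 = -10.8034
grad_y = 2*3*-0.1421 + 8 = 7.1474
Step 2: Gradient step.
x_raw = -3.9017 - 0.01*-10.8034 = -3.7937
y_raw = -0.1421 - 0.01*7.1474 = -0.2136
Step 3: Project onto [-3, 2].
x_proj = clip(-3.7937) = -3.0
y_proj = clip(-0.2136) = -0.2136
Step 4: Evaluate f.
f(-3.0, -0.2136) = 16.4282


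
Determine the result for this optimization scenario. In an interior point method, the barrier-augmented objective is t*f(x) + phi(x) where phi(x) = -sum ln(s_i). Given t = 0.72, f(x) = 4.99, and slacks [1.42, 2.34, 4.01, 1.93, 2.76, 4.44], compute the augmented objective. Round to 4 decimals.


Step 1: Compute log-barrier.
ln values: [0.3507, 0.8502, 1.3888, 0.6575, 1.0152, 1.4907]
phi = -(0.3507 + 0.8502 + 1.3888 + 0.6575 + 1.0152 + 1.4907) = -5.753
Step 2: Compute augmented objective.
t*f(x) = 0.72*4.99 = 3.5928
Total = 3.5928 - 5.753 = -2.1602


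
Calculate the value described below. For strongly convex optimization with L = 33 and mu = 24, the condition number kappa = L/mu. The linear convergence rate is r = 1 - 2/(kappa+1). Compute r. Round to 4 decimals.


Step 1: Compute the condition number.
kappa = L/mu = 33/24 = 1.375
Step 2: Compute the convergence rate.
r = 1 - 2/(kappa + 1) = 1 - 2*mu/(L + mu) = (L - mu)/(L + mu) = 9/57 = 0.1579


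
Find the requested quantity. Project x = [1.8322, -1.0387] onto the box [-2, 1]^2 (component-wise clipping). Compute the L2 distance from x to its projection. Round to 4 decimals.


Project each component onto [-2, 1].
clip(1.8322) = 1.0, clip(-1.0387) = -1.0387
Projection = [1.0, -1.0387]
Squared diffs: [0.6926, 0.0]
Distance = sqrt(0.6926) = 0.8322


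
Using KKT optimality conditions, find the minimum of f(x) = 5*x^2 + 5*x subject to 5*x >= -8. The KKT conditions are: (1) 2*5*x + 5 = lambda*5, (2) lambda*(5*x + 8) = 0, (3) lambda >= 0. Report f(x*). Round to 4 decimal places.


Step 1: Try lambda = 0 (constraint inactive).
Stationarity: 2*5*x + 5 = 0
x* = -5/(2*5) = -0.5
Check constraint: 5*-0.5 = -2.5 >= -8 -- satisfied.
Step 2: Compute optimal value.
f(x*) = 5*(-0.5)^2 + 5*(-0.5) = -1.25


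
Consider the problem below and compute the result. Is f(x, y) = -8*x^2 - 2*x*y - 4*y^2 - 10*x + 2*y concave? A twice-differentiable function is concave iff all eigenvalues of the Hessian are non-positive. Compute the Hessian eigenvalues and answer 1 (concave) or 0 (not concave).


The Hessian of f(x,y) = -8*x^2 - 2*x*y - 4*y^2 - 10*x + 2*y is:
H = [[-16, -2], [-2, -8]]
Trace = -16 - 8 = -24
Determinant = -16*-8 - (-2)^2 = 124
Discriminant = (-24)^2 - 4*124 = 80.0
Eigenvalues: lambda_1 = -16.4721, lambda_2 = -7.5279
The function is concave.

1


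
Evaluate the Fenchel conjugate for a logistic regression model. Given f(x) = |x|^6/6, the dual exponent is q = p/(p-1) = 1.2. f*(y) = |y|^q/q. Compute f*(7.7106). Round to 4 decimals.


The conjugate exponent q satisfies 1/p + 1/q = 1.
p = 6, so q = 6/(6 - 1) = 1.2
|y|^q = 7.7106^1.2 = 11.6013
f*(7.7106) = 11.6013 / 1.2 = 9.6677


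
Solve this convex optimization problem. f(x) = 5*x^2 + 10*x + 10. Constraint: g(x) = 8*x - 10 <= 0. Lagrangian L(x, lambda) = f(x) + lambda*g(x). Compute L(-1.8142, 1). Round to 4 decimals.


Step 1: Evaluate f(x).
f(-1.8142) = 5*(-1.8142)^2 + 10*(-1.8142) + 10 = 8.3146
Step 2: Evaluate g(x).
g(-1.8142) = 8*-1.8142 - 10 = -24.5136
Step 3: Compute Lagrangian.
L = 8.3146 + 1*-24.5136 = -16.199


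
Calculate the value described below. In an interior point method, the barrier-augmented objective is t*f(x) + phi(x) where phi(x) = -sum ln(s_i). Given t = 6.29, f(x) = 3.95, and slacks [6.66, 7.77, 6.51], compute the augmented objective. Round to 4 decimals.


Step 1: Compute log-barrier.
ln values: [1.8961, 2.0503, 1.8733]
phi = -(1.8961 + 2.0503 + 1.8733) = -5.8197
Step 2: Compute augmented objective.
t*f(x) = 6.29*3.95 = 24.8455
Total = 24.8455 - 5.8197 = 19.0258


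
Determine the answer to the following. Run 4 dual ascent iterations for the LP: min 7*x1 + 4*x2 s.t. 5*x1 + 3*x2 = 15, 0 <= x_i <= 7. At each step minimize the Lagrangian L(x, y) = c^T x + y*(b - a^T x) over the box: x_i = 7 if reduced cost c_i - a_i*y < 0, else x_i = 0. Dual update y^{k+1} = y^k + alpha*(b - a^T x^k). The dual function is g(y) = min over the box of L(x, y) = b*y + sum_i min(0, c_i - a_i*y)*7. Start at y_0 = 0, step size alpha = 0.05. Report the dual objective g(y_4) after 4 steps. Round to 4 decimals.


Dual ascent for LP: min 7*x1 + 4*x2, 5*x1 + 3*x2 = 15, 0 <= x_i <= 7
Step 1: y^k = 0.0, reduced costs: (7.0, 4.0)
  x^k = (0.0, 0.0), subgradient = b - a^T x = 15.0
  y^{k+1} = 0.0 + 0.05*15.0 = 0.75
Step 2: y^k = 0.75, reduced costs: (3.25, 1.75)
  x^k = (0.0, 0.0), subgradient = b - a^T x = 15.0
  y^{k+1} = 0.75 + 0.05*15.0 = 1.5
Step 3: y^k = 1.5, reduced costs: (-0.5, -0.5)
  x^k = (7.0, 7.0), subgradient = b - a^T x = -41.0
  y^{k+1} = 1.5 + 0.05*-41.0 = -0.55
Step 4: y^k = -0.55, reduced costs: (9.75, 5.65)
  x^k = (0.0, 0.0), subgradient = b - a^T x = 15.0
  y^{k+1} = -0.55 + 0.05*15.0 = 0.2
Dual objective at y_4 = 0.2: reduced costs (6.0, 3.4), box minimizer x = (0.0, 0.0)
g(y_4) = b*y + (c1 - a1*y)*x1 + (c2 - a2*y)*x2 = 15*0.2 + 6.0*0.0 + 3.4*0.0 = 3.0 + 0.0 + 0.0 = 3.0


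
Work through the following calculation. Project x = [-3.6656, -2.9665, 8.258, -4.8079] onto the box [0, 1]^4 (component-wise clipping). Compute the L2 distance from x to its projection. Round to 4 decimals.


Project each component onto [0, 1].
clip(-3.6656) = 0.0, clip(-2.9665) = 0.0, clip(8.258) = 1.0, clip(-4.8079) = 0.0
Projection = [0.0, 0.0, 1.0, 0.0]
Squared diffs: [13.4366, 8.8001, 52.6786, 23.1159]
Distance = sqrt(98.0312) = 9.9011


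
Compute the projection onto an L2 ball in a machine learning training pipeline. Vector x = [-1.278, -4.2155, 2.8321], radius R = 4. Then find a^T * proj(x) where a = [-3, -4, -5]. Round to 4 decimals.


Step 1: Compute ||x|| (intermediates to 6 decimals).
||x|| = sqrt((-1.278)^2 + (-4.2155)^2 + 2.8321^2) = 5.236842
Step 2: Project.
Since ||x|| > R, scale = R/||x|| = 4/5.236842 = 0.763819, proj(x) = scale * x
proj(x) = [-0.976161, -3.219879, 2.163212]
Step 3: Dot product.
a^T * proj(x) = -3*(-0.976161) - 4*(-3.219879) - 5*2.163212 = 4.9919


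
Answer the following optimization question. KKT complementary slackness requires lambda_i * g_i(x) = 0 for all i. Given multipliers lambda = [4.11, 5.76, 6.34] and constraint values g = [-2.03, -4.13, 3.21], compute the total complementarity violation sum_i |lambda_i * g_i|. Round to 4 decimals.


KKT complementary slackness check:
lambda_1 * g_1 = 4.11 * -2.03 = -8.3433
lambda_2 * g_2 = 5.76 * -4.13 = -23.7888
lambda_3 * g_3 = 6.34 * 3.21 = 20.3514
Total violation = 8.3433 + 23.7888 + 20.3514 = 52.4835


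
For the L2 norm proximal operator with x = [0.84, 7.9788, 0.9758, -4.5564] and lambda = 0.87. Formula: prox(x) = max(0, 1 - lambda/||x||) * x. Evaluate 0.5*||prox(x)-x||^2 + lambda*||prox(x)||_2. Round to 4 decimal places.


Step 1: Compute ||x||.
||x|| = 9.2779
Step 2: Compute scaling factor.
scale = max(0, 1 - 0.87/9.2779) = 0.9062
Step 3: prox(x) = [0.7612, 7.2306, 0.8843, -4.1291]
||prox(x)|| = 8.4079
Step 4: Proximal objective.
0.5*||prox-x||^2 = 0.3785
lambda*||prox|| = 7.3149
Total = 7.6933
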